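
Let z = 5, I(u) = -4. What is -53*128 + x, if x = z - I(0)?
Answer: -6775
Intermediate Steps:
x = 9 (x = 5 - 1*(-4) = 5 + 4 = 9)
-53*128 + x = -53*128 + 9 = -6784 + 9 = -6775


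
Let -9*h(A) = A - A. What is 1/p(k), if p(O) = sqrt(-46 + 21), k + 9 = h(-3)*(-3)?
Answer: -I/5 ≈ -0.2*I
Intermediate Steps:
h(A) = 0 (h(A) = -(A - A)/9 = -1/9*0 = 0)
k = -9 (k = -9 + 0*(-3) = -9 + 0 = -9)
p(O) = 5*I (p(O) = sqrt(-25) = 5*I)
1/p(k) = 1/(5*I) = -I/5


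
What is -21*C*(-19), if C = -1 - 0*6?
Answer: -399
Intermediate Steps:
C = -1 (C = -1 - 1*0 = -1 + 0 = -1)
-21*C*(-19) = -21*(-1)*(-19) = 21*(-19) = -399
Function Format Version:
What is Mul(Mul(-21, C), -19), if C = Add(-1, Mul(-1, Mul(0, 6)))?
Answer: -399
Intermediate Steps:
C = -1 (C = Add(-1, Mul(-1, 0)) = Add(-1, 0) = -1)
Mul(Mul(-21, C), -19) = Mul(Mul(-21, -1), -19) = Mul(21, -19) = -399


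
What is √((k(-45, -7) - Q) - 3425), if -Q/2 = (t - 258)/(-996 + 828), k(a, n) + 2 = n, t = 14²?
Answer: I*√6056274/42 ≈ 58.594*I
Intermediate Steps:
t = 196
k(a, n) = -2 + n
Q = -31/42 (Q = -2*(196 - 258)/(-996 + 828) = -(-124)/(-168) = -(-124)*(-1)/168 = -2*31/84 = -31/42 ≈ -0.73810)
√((k(-45, -7) - Q) - 3425) = √(((-2 - 7) - 1*(-31/42)) - 3425) = √((-9 + 31/42) - 3425) = √(-347/42 - 3425) = √(-144197/42) = I*√6056274/42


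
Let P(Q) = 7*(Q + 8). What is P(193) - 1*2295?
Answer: -888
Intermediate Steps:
P(Q) = 56 + 7*Q (P(Q) = 7*(8 + Q) = 56 + 7*Q)
P(193) - 1*2295 = (56 + 7*193) - 1*2295 = (56 + 1351) - 2295 = 1407 - 2295 = -888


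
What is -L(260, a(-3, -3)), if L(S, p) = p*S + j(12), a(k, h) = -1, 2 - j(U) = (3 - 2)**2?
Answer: 259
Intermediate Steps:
j(U) = 1 (j(U) = 2 - (3 - 2)**2 = 2 - 1*1**2 = 2 - 1*1 = 2 - 1 = 1)
L(S, p) = 1 + S*p (L(S, p) = p*S + 1 = S*p + 1 = 1 + S*p)
-L(260, a(-3, -3)) = -(1 + 260*(-1)) = -(1 - 260) = -1*(-259) = 259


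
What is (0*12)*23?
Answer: 0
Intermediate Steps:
(0*12)*23 = 0*23 = 0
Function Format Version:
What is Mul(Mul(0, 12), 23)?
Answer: 0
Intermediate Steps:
Mul(Mul(0, 12), 23) = Mul(0, 23) = 0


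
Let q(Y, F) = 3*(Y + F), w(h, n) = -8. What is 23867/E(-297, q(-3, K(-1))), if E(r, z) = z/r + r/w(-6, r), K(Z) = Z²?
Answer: 18902664/29419 ≈ 642.53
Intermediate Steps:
q(Y, F) = 3*F + 3*Y (q(Y, F) = 3*(F + Y) = 3*F + 3*Y)
E(r, z) = -r/8 + z/r (E(r, z) = z/r + r/(-8) = z/r + r*(-⅛) = z/r - r/8 = -r/8 + z/r)
23867/E(-297, q(-3, K(-1))) = 23867/(-⅛*(-297) + (3*(-1)² + 3*(-3))/(-297)) = 23867/(297/8 + (3*1 - 9)*(-1/297)) = 23867/(297/8 + (3 - 9)*(-1/297)) = 23867/(297/8 - 6*(-1/297)) = 23867/(297/8 + 2/99) = 23867/(29419/792) = 23867*(792/29419) = 18902664/29419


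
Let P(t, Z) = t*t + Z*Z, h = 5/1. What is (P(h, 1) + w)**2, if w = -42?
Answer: 256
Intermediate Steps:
h = 5 (h = 5*1 = 5)
P(t, Z) = Z**2 + t**2 (P(t, Z) = t**2 + Z**2 = Z**2 + t**2)
(P(h, 1) + w)**2 = ((1**2 + 5**2) - 42)**2 = ((1 + 25) - 42)**2 = (26 - 42)**2 = (-16)**2 = 256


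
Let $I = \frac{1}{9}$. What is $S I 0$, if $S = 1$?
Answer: $0$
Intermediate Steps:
$I = \frac{1}{9} \approx 0.11111$
$S I 0 = 1 \cdot \frac{1}{9} \cdot 0 = \frac{1}{9} \cdot 0 = 0$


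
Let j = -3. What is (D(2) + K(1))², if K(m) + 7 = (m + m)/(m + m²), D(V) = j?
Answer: 81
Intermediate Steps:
D(V) = -3
K(m) = -7 + 2*m/(m + m²) (K(m) = -7 + (m + m)/(m + m²) = -7 + (2*m)/(m + m²) = -7 + 2*m/(m + m²))
(D(2) + K(1))² = (-3 + (-5 - 7*1)/(1 + 1))² = (-3 + (-5 - 7)/2)² = (-3 + (½)*(-12))² = (-3 - 6)² = (-9)² = 81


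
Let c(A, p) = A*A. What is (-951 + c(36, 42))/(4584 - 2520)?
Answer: 115/688 ≈ 0.16715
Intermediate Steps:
c(A, p) = A²
(-951 + c(36, 42))/(4584 - 2520) = (-951 + 36²)/(4584 - 2520) = (-951 + 1296)/2064 = 345*(1/2064) = 115/688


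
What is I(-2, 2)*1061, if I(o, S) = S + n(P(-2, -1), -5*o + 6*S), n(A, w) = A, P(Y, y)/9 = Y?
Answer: -16976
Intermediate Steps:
P(Y, y) = 9*Y
I(o, S) = -18 + S (I(o, S) = S + 9*(-2) = S - 18 = -18 + S)
I(-2, 2)*1061 = (-18 + 2)*1061 = -16*1061 = -16976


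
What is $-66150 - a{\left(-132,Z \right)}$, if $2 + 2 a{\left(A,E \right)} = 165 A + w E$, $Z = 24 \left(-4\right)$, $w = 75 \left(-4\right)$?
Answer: $-69659$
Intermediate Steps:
$w = -300$
$Z = -96$
$a{\left(A,E \right)} = -1 - 150 E + \frac{165 A}{2}$ ($a{\left(A,E \right)} = -1 + \frac{165 A - 300 E}{2} = -1 + \frac{- 300 E + 165 A}{2} = -1 + \left(- 150 E + \frac{165 A}{2}\right) = -1 - 150 E + \frac{165 A}{2}$)
$-66150 - a{\left(-132,Z \right)} = -66150 - \left(-1 - -14400 + \frac{165}{2} \left(-132\right)\right) = -66150 - \left(-1 + 14400 - 10890\right) = -66150 - 3509 = -69659$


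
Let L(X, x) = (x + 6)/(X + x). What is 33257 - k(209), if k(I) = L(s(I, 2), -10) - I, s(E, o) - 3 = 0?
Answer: 234258/7 ≈ 33465.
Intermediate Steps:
s(E, o) = 3 (s(E, o) = 3 + 0 = 3)
L(X, x) = (6 + x)/(X + x)
k(I) = 4/7 - I (k(I) = (6 - 10)/(3 - 10) - I = -4/(-7) - I = -⅐*(-4) - I = 4/7 - I)
33257 - k(209) = 33257 - (4/7 - 1*209) = 33257 - (4/7 - 209) = 33257 - 1*(-1459/7) = 33257 + 1459/7 = 234258/7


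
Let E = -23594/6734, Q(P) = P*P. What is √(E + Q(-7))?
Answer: 11*√4262622/3367 ≈ 6.7451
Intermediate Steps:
Q(P) = P²
E = -11797/3367 (E = -23594*1/6734 = -11797/3367 ≈ -3.5037)
√(E + Q(-7)) = √(-11797/3367 + (-7)²) = √(-11797/3367 + 49) = √(153186/3367) = 11*√4262622/3367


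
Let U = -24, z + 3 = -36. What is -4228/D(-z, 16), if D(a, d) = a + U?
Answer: -4228/15 ≈ -281.87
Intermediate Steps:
z = -39 (z = -3 - 36 = -39)
D(a, d) = -24 + a (D(a, d) = a - 24 = -24 + a)
-4228/D(-z, 16) = -4228/(-24 - 1*(-39)) = -4228/(-24 + 39) = -4228/15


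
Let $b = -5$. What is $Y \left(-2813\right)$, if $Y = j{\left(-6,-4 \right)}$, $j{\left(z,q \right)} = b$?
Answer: $14065$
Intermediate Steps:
$j{\left(z,q \right)} = -5$
$Y = -5$
$Y \left(-2813\right) = \left(-5\right) \left(-2813\right) = 14065$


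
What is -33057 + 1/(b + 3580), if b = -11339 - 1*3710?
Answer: -379130734/11469 ≈ -33057.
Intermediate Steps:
b = -15049 (b = -11339 - 3710 = -15049)
-33057 + 1/(b + 3580) = -33057 + 1/(-15049 + 3580) = -33057 + 1/(-11469) = -33057 - 1/11469 = -379130734/11469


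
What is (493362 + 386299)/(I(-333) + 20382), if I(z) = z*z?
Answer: 879661/131271 ≈ 6.7011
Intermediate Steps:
I(z) = z²
(493362 + 386299)/(I(-333) + 20382) = (493362 + 386299)/((-333)² + 20382) = 879661/(110889 + 20382) = 879661/131271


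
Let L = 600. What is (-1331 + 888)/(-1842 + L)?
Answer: 443/1242 ≈ 0.35668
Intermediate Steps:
(-1331 + 888)/(-1842 + L) = (-1331 + 888)/(-1842 + 600) = -443/(-1242) = -443*(-1/1242) = 443/1242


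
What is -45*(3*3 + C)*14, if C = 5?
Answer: -8820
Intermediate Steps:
-45*(3*3 + C)*14 = -45*(3*3 + 5)*14 = -45*(9 + 5)*14 = -45*14*14 = -630*14 = -8820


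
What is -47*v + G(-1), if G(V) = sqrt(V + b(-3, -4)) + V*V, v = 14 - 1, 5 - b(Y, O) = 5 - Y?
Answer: -610 + 2*I ≈ -610.0 + 2.0*I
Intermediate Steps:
b(Y, O) = Y (b(Y, O) = 5 - (5 - Y) = 5 + (-5 + Y) = Y)
v = 13
G(V) = V**2 + sqrt(-3 + V) (G(V) = sqrt(V - 3) + V*V = sqrt(-3 + V) + V**2 = V**2 + sqrt(-3 + V))
-47*v + G(-1) = -47*13 + ((-1)**2 + sqrt(-3 - 1)) = -611 + (1 + sqrt(-4)) = -611 + (1 + 2*I) = -610 + 2*I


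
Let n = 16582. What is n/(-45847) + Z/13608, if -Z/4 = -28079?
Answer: 1230925949/155971494 ≈ 7.8920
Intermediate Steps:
Z = 112316 (Z = -4*(-28079) = 112316)
n/(-45847) + Z/13608 = 16582/(-45847) + 112316/13608 = 16582*(-1/45847) + 112316*(1/13608) = -16582/45847 + 28079/3402 = 1230925949/155971494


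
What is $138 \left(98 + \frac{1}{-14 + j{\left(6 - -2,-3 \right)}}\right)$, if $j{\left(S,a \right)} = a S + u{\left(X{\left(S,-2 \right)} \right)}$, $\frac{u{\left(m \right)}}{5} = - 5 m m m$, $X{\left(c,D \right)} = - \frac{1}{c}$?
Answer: $\frac{87571396}{6477} \approx 13520.0$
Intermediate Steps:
$u{\left(m \right)} = - 25 m^{3}$ ($u{\left(m \right)} = 5 - 5 m m m = 5 - 5 m m^{2} = 5 \left(- 5 m^{3}\right) = - 25 m^{3}$)
$j{\left(S,a \right)} = \frac{25}{S^{3}} + S a$ ($j{\left(S,a \right)} = a S - 25 \left(- \frac{1}{S}\right)^{3} = S a - 25 \left(- \frac{1}{S^{3}}\right) = S a + \frac{25}{S^{3}} = \frac{25}{S^{3}} + S a$)
$138 \left(98 + \frac{1}{-14 + j{\left(6 - -2,-3 \right)}}\right) = 138 \left(98 + \frac{1}{-14 + \left(\frac{25}{\left(6 - -2\right)^{3}} + \left(6 - -2\right) \left(-3\right)\right)}\right) = 138 \left(98 + \frac{1}{-14 + \left(\frac{25}{\left(6 + 2\right)^{3}} + \left(6 + 2\right) \left(-3\right)\right)}\right) = 138 \left(98 + \frac{1}{-14 + \left(\frac{25}{512} + 8 \left(-3\right)\right)}\right) = 138 \left(98 + \frac{1}{-14 + \left(25 \cdot \frac{1}{512} - 24\right)}\right) = 138 \left(98 + \frac{1}{-14 + \left(\frac{25}{512} - 24\right)}\right) = 138 \left(98 + \frac{1}{-14 - \frac{12263}{512}}\right) = 138 \left(98 + \frac{1}{- \frac{19431}{512}}\right) = 138 \left(98 - \frac{512}{19431}\right) = 138 \cdot \frac{1903726}{19431} = \frac{87571396}{6477}$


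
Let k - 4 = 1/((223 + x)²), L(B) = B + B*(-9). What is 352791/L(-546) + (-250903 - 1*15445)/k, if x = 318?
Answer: -113364804778703/1704575600 ≈ -66506.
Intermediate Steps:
L(B) = -8*B (L(B) = B - 9*B = -8*B)
k = 1170725/292681 (k = 4 + 1/((223 + 318)²) = 4 + 1/(541²) = 4 + 1/292681 = 1170725/292681 ≈ 4.0000)
352791/L(-546) + (-250903 - 1*15445)/k = 352791/((-8*(-546))) + (-250903 - 1*15445)/(1170725/292681) = 352791/4368 + (-250903 - 15445)*(292681/1170725) = 352791*(1/4368) - 266348*292681/1170725 = 117597/1456 - 77954998988/1170725 = -113364804778703/1704575600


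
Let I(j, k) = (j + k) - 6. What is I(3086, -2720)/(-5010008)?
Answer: -45/626251 ≈ -7.1856e-5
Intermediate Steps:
I(j, k) = -6 + j + k
I(3086, -2720)/(-5010008) = (-6 + 3086 - 2720)/(-5010008) = 360*(-1/5010008) = -45/626251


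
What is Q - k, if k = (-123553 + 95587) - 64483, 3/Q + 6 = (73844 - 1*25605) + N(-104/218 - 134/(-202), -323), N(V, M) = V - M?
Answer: 49419080312722/534555055 ≈ 92449.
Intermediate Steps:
Q = 33027/534555055 (Q = 3/(-6 + ((73844 - 1*25605) + ((-104/218 - 134/(-202)) - 1*(-323)))) = 3/(-6 + ((73844 - 25605) + ((-104*1/218 - 134*(-1/202)) + 323))) = 3/(-6 + (48239 + ((-52/109 + 67/101) + 323))) = 3/(-6 + (48239 + (2051/11009 + 323))) = 3/(-6 + (48239 + 3557958/11009)) = 3/(-6 + 534621109/11009) = 3/(534555055/11009) = 3*(11009/534555055) = 33027/534555055 ≈ 6.1784e-5)
k = -92449 (k = -27966 - 64483 = -92449)
Q - k = 33027/534555055 - 1*(-92449) = 33027/534555055 + 92449 = 49419080312722/534555055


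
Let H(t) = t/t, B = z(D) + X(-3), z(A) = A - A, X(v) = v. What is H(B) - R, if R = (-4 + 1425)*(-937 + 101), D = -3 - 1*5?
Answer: 1187957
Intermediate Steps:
D = -8 (D = -3 - 5 = -8)
R = -1187956 (R = 1421*(-836) = -1187956)
z(A) = 0
B = -3 (B = 0 - 3 = -3)
H(t) = 1
H(B) - R = 1 - 1*(-1187956) = 1 + 1187956 = 1187957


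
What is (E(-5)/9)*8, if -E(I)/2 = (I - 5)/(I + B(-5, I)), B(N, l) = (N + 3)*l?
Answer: 32/9 ≈ 3.5556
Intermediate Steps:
B(N, l) = l*(3 + N) (B(N, l) = (3 + N)*l = l*(3 + N))
E(I) = 2*(-5 + I)/I (E(I) = -2*(I - 5)/(I + I*(3 - 5)) = -2*(-5 + I)/(I + I*(-2)) = -2*(-5 + I)/(I - 2*I) = -2*(-5 + I)/((-I)) = -2*(-5 + I)*(-1/I) = -(-2)*(-5 + I)/I = 2*(-5 + I)/I)
(E(-5)/9)*8 = ((2 - 10/(-5))/9)*8 = ((2 - 10*(-⅕))/9)*8 = ((2 + 2)/9)*8 = ((⅑)*4)*8 = (4/9)*8 = 32/9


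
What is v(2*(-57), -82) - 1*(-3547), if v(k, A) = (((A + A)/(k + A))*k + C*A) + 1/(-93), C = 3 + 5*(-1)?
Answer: 16476296/4557 ≈ 3615.6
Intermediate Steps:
C = -2 (C = 3 - 5 = -2)
v(k, A) = -1/93 - 2*A + 2*A*k/(A + k) (v(k, A) = (((A + A)/(k + A))*k - 2*A) + 1/(-93) = (((2*A)/(A + k))*k - 2*A) - 1/93 = ((2*A/(A + k))*k - 2*A) - 1/93 = (2*A*k/(A + k) - 2*A) - 1/93 = (-2*A + 2*A*k/(A + k)) - 1/93 = -1/93 - 2*A + 2*A*k/(A + k))
v(2*(-57), -82) - 1*(-3547) = (-1*(-82) - 2*(-57) - 186*(-82)**2)/(93*(-82 + 2*(-57))) - 1*(-3547) = (82 - 1*(-114) - 186*6724)/(93*(-82 - 114)) + 3547 = (1/93)*(82 + 114 - 1250664)/(-196) + 3547 = (1/93)*(-1/196)*(-1250468) + 3547 = 312617/4557 + 3547 = 16476296/4557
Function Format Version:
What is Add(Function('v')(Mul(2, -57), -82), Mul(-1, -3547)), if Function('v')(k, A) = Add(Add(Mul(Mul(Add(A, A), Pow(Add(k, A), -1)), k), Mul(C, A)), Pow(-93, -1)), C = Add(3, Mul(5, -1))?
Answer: Rational(16476296, 4557) ≈ 3615.6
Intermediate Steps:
C = -2 (C = Add(3, -5) = -2)
Function('v')(k, A) = Add(Rational(-1, 93), Mul(-2, A), Mul(2, A, k, Pow(Add(A, k), -1))) (Function('v')(k, A) = Add(Add(Mul(Mul(Add(A, A), Pow(Add(k, A), -1)), k), Mul(-2, A)), Pow(-93, -1)) = Add(Add(Mul(Mul(Mul(2, A), Pow(Add(A, k), -1)), k), Mul(-2, A)), Rational(-1, 93)) = Add(Add(Mul(Mul(2, A, Pow(Add(A, k), -1)), k), Mul(-2, A)), Rational(-1, 93)) = Add(Add(Mul(2, A, k, Pow(Add(A, k), -1)), Mul(-2, A)), Rational(-1, 93)) = Add(Add(Mul(-2, A), Mul(2, A, k, Pow(Add(A, k), -1))), Rational(-1, 93)) = Add(Rational(-1, 93), Mul(-2, A), Mul(2, A, k, Pow(Add(A, k), -1))))
Add(Function('v')(Mul(2, -57), -82), Mul(-1, -3547)) = Add(Mul(Rational(1, 93), Pow(Add(-82, Mul(2, -57)), -1), Add(Mul(-1, -82), Mul(-1, Mul(2, -57)), Mul(-186, Pow(-82, 2)))), Mul(-1, -3547)) = Add(Mul(Rational(1, 93), Pow(Add(-82, -114), -1), Add(82, Mul(-1, -114), Mul(-186, 6724))), 3547) = Add(Mul(Rational(1, 93), Pow(-196, -1), Add(82, 114, -1250664)), 3547) = Add(Mul(Rational(1, 93), Rational(-1, 196), -1250468), 3547) = Add(Rational(312617, 4557), 3547) = Rational(16476296, 4557)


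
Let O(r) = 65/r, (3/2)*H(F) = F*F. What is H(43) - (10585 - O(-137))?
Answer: -3844004/411 ≈ -9352.8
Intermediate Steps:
H(F) = 2*F**2/3 (H(F) = 2*(F*F)/3 = 2*F**2/3)
H(43) - (10585 - O(-137)) = (2/3)*43**2 - (10585 - 65/(-137)) = (2/3)*1849 - (10585 - 65*(-1)/137) = 3698/3 - (10585 - 1*(-65/137)) = 3698/3 - (10585 + 65/137) = 3698/3 - 1*1450210/137 = 3698/3 - 1450210/137 = -3844004/411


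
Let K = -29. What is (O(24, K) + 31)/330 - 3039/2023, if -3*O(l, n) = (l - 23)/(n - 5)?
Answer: -5640823/4005540 ≈ -1.4083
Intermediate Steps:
O(l, n) = -(-23 + l)/(3*(-5 + n)) (O(l, n) = -(l - 23)/(3*(n - 5)) = -(-23 + l)/(3*(-5 + n)))
(O(24, K) + 31)/330 - 3039/2023 = ((23 - 1*24)/(3*(-5 - 29)) + 31)/330 - 3039/2023 = ((⅓)*(23 - 24)/(-34) + 31)*(1/330) - 3039*1/2023 = ((⅓)*(-1/34)*(-1) + 31)*(1/330) - 3039/2023 = (1/102 + 31)*(1/330) - 3039/2023 = (3163/102)*(1/330) - 3039/2023 = 3163/33660 - 3039/2023 = -5640823/4005540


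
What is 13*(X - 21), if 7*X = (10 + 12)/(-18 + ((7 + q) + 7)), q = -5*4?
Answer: -23075/84 ≈ -274.70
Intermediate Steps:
q = -20
X = -11/84 (X = ((10 + 12)/(-18 + ((7 - 20) + 7)))/7 = (22/(-18 + (-13 + 7)))/7 = (22/(-18 - 6))/7 = (22/(-24))/7 = (22*(-1/24))/7 = (1/7)*(-11/12) = -11/84 ≈ -0.13095)
13*(X - 21) = 13*(-11/84 - 21) = 13*(-1775/84) = -23075/84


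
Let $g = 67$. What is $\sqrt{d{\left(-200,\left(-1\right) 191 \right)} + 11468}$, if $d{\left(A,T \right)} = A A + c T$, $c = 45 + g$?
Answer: $2 \sqrt{7519} \approx 173.42$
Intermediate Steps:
$c = 112$ ($c = 45 + 67 = 112$)
$d{\left(A,T \right)} = A^{2} + 112 T$ ($d{\left(A,T \right)} = A A + 112 T = A^{2} + 112 T$)
$\sqrt{d{\left(-200,\left(-1\right) 191 \right)} + 11468} = \sqrt{\left(\left(-200\right)^{2} + 112 \left(\left(-1\right) 191\right)\right) + 11468} = \sqrt{\left(40000 + 112 \left(-191\right)\right) + 11468} = \sqrt{\left(40000 - 21392\right) + 11468} = \sqrt{18608 + 11468} = \sqrt{30076} = 2 \sqrt{7519}$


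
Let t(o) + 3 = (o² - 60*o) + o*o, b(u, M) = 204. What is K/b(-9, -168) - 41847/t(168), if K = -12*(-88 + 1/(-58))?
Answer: 65144061/15238630 ≈ 4.2749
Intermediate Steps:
t(o) = -3 - 60*o + 2*o² (t(o) = -3 + ((o² - 60*o) + o*o) = -3 + ((o² - 60*o) + o²) = -3 + (-60*o + 2*o²) = -3 - 60*o + 2*o²)
K = 30630/29 (K = -12*(-88 - 1/58) = -12*(-5105/58) = 30630/29 ≈ 1056.2)
K/b(-9, -168) - 41847/t(168) = (30630/29)/204 - 41847/(-3 - 60*168 + 2*168²) = (30630/29)*(1/204) - 41847/(-3 - 10080 + 2*28224) = 5105/986 - 41847/(-3 - 10080 + 56448) = 5105/986 - 41847/46365 = 5105/986 - 41847*1/46365 = 5105/986 - 13949/15455 = 65144061/15238630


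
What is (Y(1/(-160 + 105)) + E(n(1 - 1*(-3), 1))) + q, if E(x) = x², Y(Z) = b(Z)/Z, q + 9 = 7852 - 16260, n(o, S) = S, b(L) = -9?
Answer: -7921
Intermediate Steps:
q = -8417 (q = -9 + (7852 - 16260) = -9 - 8408 = -8417)
Y(Z) = -9/Z
(Y(1/(-160 + 105)) + E(n(1 - 1*(-3), 1))) + q = (-9/(1/(-160 + 105)) + 1²) - 8417 = (-9/(1/(-55)) + 1) - 8417 = (-9/(-1/55) + 1) - 8417 = (-9*(-55) + 1) - 8417 = (495 + 1) - 8417 = 496 - 8417 = -7921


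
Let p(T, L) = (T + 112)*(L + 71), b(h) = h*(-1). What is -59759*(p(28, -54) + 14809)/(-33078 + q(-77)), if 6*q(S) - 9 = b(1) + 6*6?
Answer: 3081592353/99212 ≈ 31061.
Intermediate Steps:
b(h) = -h
q(S) = 22/3 (q(S) = 3/2 + (-1*1 + 6*6)/6 = 3/2 + (-1 + 36)/6 = 3/2 + (⅙)*35 = 3/2 + 35/6 = 22/3)
p(T, L) = (71 + L)*(112 + T) (p(T, L) = (112 + T)*(71 + L) = (71 + L)*(112 + T))
-59759*(p(28, -54) + 14809)/(-33078 + q(-77)) = -59759*((7952 + 71*28 + 112*(-54) - 54*28) + 14809)/(-33078 + 22/3) = -59759/((-99212/(3*((7952 + 1988 - 6048 - 1512) + 14809)))) = -59759/((-99212/(3*(2380 + 14809)))) = -59759/((-99212/3/17189)) = -59759/((-99212/3*1/17189)) = -59759/(-99212/51567) = -59759*(-51567/99212) = 3081592353/99212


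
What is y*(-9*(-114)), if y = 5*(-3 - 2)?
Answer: -25650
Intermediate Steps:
y = -25 (y = 5*(-5) = -25)
y*(-9*(-114)) = -(-225)*(-114) = -25*1026 = -25650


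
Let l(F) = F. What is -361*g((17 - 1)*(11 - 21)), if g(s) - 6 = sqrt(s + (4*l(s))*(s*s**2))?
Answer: -2166 - 1444*sqrt(163839990) ≈ -1.8485e+7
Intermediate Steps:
g(s) = 6 + sqrt(s + 4*s**4) (g(s) = 6 + sqrt(s + (4*s)*(s*s**2)) = 6 + sqrt(s + (4*s)*s**3) = 6 + sqrt(s + 4*s**4))
-361*g((17 - 1)*(11 - 21)) = -361*(6 + sqrt((17 - 1)*(11 - 21) + 4*((17 - 1)*(11 - 21))**4)) = -361*(6 + sqrt(16*(-10) + 4*(16*(-10))**4)) = -361*(6 + sqrt(-160 + 4*(-160)**4)) = -361*(6 + sqrt(-160 + 4*655360000)) = -361*(6 + sqrt(-160 + 2621440000)) = -361*(6 + sqrt(2621439840)) = -361*(6 + 4*sqrt(163839990)) = -2166 - 1444*sqrt(163839990)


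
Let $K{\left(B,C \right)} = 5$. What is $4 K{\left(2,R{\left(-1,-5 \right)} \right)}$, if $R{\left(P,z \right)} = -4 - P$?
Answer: $20$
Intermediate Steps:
$4 K{\left(2,R{\left(-1,-5 \right)} \right)} = 4 \cdot 5 = 20$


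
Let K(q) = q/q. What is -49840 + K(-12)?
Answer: -49839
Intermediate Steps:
K(q) = 1
-49840 + K(-12) = -49840 + 1 = -49839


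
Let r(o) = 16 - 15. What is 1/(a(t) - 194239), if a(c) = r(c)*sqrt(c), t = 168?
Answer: -194239/37728788953 - 2*sqrt(42)/37728788953 ≈ -5.1486e-6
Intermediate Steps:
r(o) = 1
a(c) = sqrt(c) (a(c) = 1*sqrt(c) = sqrt(c))
1/(a(t) - 194239) = 1/(sqrt(168) - 194239) = 1/(2*sqrt(42) - 194239) = 1/(-194239 + 2*sqrt(42))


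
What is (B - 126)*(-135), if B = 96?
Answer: 4050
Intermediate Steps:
(B - 126)*(-135) = (96 - 126)*(-135) = -30*(-135) = 4050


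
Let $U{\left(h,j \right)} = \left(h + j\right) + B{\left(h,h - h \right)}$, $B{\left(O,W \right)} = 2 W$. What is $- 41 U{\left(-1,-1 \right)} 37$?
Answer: $3034$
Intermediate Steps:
$U{\left(h,j \right)} = h + j$ ($U{\left(h,j \right)} = \left(h + j\right) + 2 \left(h - h\right) = \left(h + j\right) + 2 \cdot 0 = \left(h + j\right) + 0 = h + j$)
$- 41 U{\left(-1,-1 \right)} 37 = - 41 \left(-1 - 1\right) 37 = \left(-41\right) \left(-2\right) 37 = 82 \cdot 37 = 3034$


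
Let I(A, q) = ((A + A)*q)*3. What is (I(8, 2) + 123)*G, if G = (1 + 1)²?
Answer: 876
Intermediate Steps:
I(A, q) = 6*A*q (I(A, q) = ((2*A)*q)*3 = (2*A*q)*3 = 6*A*q)
G = 4 (G = 2² = 4)
(I(8, 2) + 123)*G = (6*8*2 + 123)*4 = (96 + 123)*4 = 219*4 = 876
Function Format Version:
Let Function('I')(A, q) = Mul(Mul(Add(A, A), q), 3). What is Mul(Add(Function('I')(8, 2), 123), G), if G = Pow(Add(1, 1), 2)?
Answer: 876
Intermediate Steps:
Function('I')(A, q) = Mul(6, A, q) (Function('I')(A, q) = Mul(Mul(Mul(2, A), q), 3) = Mul(Mul(2, A, q), 3) = Mul(6, A, q))
G = 4 (G = Pow(2, 2) = 4)
Mul(Add(Function('I')(8, 2), 123), G) = Mul(Add(Mul(6, 8, 2), 123), 4) = Mul(Add(96, 123), 4) = Mul(219, 4) = 876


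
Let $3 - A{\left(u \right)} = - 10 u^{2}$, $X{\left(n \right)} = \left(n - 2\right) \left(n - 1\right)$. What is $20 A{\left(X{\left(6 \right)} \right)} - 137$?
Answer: $79923$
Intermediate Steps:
$X{\left(n \right)} = \left(-1 + n\right) \left(-2 + n\right)$ ($X{\left(n \right)} = \left(-2 + n\right) \left(-1 + n\right) = \left(-1 + n\right) \left(-2 + n\right)$)
$A{\left(u \right)} = 3 + 10 u^{2}$ ($A{\left(u \right)} = 3 - - 10 u^{2} = 3 + 10 u^{2}$)
$20 A{\left(X{\left(6 \right)} \right)} - 137 = 20 \left(3 + 10 \left(2 + 6^{2} - 18\right)^{2}\right) - 137 = 20 \left(3 + 10 \left(2 + 36 - 18\right)^{2}\right) - 137 = 20 \left(3 + 10 \cdot 20^{2}\right) - 137 = 20 \left(3 + 10 \cdot 400\right) - 137 = 20 \left(3 + 4000\right) - 137 = 20 \cdot 4003 - 137 = 80060 - 137 = 79923$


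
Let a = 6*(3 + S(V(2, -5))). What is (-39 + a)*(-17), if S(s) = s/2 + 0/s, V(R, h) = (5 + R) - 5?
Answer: 255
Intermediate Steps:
V(R, h) = R
S(s) = s/2 (S(s) = s*(½) + 0 = s/2 + 0 = s/2)
a = 24 (a = 6*(3 + (½)*2) = 6*(3 + 1) = 6*4 = 24)
(-39 + a)*(-17) = (-39 + 24)*(-17) = -15*(-17) = 255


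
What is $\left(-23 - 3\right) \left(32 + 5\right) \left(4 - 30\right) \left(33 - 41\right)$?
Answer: $-200096$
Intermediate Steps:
$\left(-23 - 3\right) \left(32 + 5\right) \left(4 - 30\right) \left(33 - 41\right) = \left(-23 - 3\right) 37 \left(\left(-26\right) \left(-8\right)\right) = \left(-26\right) 37 \cdot 208 = \left(-962\right) 208 = -200096$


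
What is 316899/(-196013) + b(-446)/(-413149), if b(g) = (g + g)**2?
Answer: -286886992583/80982574937 ≈ -3.5426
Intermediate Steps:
b(g) = 4*g**2 (b(g) = (2*g)**2 = 4*g**2)
316899/(-196013) + b(-446)/(-413149) = 316899/(-196013) + (4*(-446)**2)/(-413149) = 316899*(-1/196013) + (4*198916)*(-1/413149) = -316899/196013 + 795664*(-1/413149) = -316899/196013 - 795664/413149 = -286886992583/80982574937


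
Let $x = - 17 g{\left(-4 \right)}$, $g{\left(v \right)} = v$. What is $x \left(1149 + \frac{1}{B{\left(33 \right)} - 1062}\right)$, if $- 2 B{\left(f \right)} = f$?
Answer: $\frac{168530588}{2157} \approx 78132.0$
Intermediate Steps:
$B{\left(f \right)} = - \frac{f}{2}$
$x = 68$ ($x = \left(-17\right) \left(-4\right) = 68$)
$x \left(1149 + \frac{1}{B{\left(33 \right)} - 1062}\right) = 68 \left(1149 + \frac{1}{\left(- \frac{1}{2}\right) 33 - 1062}\right) = 68 \left(1149 + \frac{1}{- \frac{33}{2} - 1062}\right) = 68 \left(1149 + \frac{1}{- \frac{2157}{2}}\right) = 68 \left(1149 - \frac{2}{2157}\right) = 68 \cdot \frac{2478391}{2157} = \frac{168530588}{2157}$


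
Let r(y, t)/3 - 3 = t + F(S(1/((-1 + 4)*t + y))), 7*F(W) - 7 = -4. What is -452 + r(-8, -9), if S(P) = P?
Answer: -3281/7 ≈ -468.71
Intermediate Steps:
F(W) = 3/7 (F(W) = 1 + (⅐)*(-4) = 1 - 4/7 = 3/7)
r(y, t) = 72/7 + 3*t (r(y, t) = 9 + 3*(t + 3/7) = 9 + 3*(3/7 + t) = 9 + (9/7 + 3*t) = 72/7 + 3*t)
-452 + r(-8, -9) = -452 + (72/7 + 3*(-9)) = -452 + (72/7 - 27) = -452 - 117/7 = -3281/7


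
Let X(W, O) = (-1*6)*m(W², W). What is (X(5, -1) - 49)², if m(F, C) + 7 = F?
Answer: 24649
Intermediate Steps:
m(F, C) = -7 + F
X(W, O) = 42 - 6*W² (X(W, O) = (-1*6)*(-7 + W²) = -6*(-7 + W²) = 42 - 6*W²)
(X(5, -1) - 49)² = ((42 - 6*5²) - 49)² = ((42 - 6*25) - 49)² = ((42 - 150) - 49)² = (-108 - 49)² = (-157)² = 24649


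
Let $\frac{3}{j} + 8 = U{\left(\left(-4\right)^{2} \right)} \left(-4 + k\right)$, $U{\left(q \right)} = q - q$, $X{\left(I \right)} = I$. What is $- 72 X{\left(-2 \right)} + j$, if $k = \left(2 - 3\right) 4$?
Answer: $\frac{1149}{8} \approx 143.63$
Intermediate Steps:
$k = -4$ ($k = \left(-1\right) 4 = -4$)
$U{\left(q \right)} = 0$
$j = - \frac{3}{8}$ ($j = \frac{3}{-8 + 0 \left(-4 - 4\right)} = \frac{3}{-8 + 0 \left(-8\right)} = \frac{3}{-8 + 0} = \frac{3}{-8} = 3 \left(- \frac{1}{8}\right) = - \frac{3}{8} \approx -0.375$)
$- 72 X{\left(-2 \right)} + j = \left(-72\right) \left(-2\right) - \frac{3}{8} = 144 - \frac{3}{8} = \frac{1149}{8}$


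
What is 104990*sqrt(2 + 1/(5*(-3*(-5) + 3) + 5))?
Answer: 20998*sqrt(18145)/19 ≈ 1.4887e+5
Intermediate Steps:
104990*sqrt(2 + 1/(5*(-3*(-5) + 3) + 5)) = 104990*sqrt(2 + 1/(5*(15 + 3) + 5)) = 104990*sqrt(2 + 1/(5*18 + 5)) = 104990*sqrt(2 + 1/(90 + 5)) = 104990*sqrt(2 + 1/95) = 104990*sqrt(191/95) = 104990*(sqrt(18145)/95) = 20998*sqrt(18145)/19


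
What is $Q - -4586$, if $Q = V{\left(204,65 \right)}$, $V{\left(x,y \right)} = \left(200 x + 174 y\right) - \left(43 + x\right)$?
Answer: $56449$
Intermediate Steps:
$V{\left(x,y \right)} = -43 + 174 y + 199 x$ ($V{\left(x,y \right)} = \left(174 y + 200 x\right) - \left(43 + x\right) = -43 + 174 y + 199 x$)
$Q = 51863$ ($Q = -43 + 174 \cdot 65 + 199 \cdot 204 = -43 + 11310 + 40596 = 51863$)
$Q - -4586 = 51863 - -4586 = 51863 + 4586 = 56449$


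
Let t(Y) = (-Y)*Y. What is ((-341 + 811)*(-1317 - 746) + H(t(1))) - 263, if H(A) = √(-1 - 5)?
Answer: -969873 + I*√6 ≈ -9.6987e+5 + 2.4495*I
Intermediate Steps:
t(Y) = -Y²
H(A) = I*√6 (H(A) = √(-6) = I*√6)
((-341 + 811)*(-1317 - 746) + H(t(1))) - 263 = ((-341 + 811)*(-1317 - 746) + I*√6) - 263 = (470*(-2063) + I*√6) - 263 = (-969610 + I*√6) - 263 = -969873 + I*√6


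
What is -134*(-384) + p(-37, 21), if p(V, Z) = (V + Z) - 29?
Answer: 51411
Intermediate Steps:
p(V, Z) = -29 + V + Z
-134*(-384) + p(-37, 21) = -134*(-384) + (-29 - 37 + 21) = 51456 - 45 = 51411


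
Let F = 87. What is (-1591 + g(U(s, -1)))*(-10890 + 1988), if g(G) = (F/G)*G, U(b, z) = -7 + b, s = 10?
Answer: 13388608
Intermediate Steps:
g(G) = 87 (g(G) = (87/G)*G = 87)
(-1591 + g(U(s, -1)))*(-10890 + 1988) = (-1591 + 87)*(-10890 + 1988) = -1504*(-8902) = 13388608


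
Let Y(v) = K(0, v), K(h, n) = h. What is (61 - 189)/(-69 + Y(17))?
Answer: 128/69 ≈ 1.8551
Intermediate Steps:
Y(v) = 0
(61 - 189)/(-69 + Y(17)) = (61 - 189)/(-69 + 0) = -128/(-69) = -128*(-1/69) = 128/69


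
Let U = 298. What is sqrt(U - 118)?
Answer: 6*sqrt(5) ≈ 13.416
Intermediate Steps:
sqrt(U - 118) = sqrt(298 - 118) = sqrt(180) = 6*sqrt(5)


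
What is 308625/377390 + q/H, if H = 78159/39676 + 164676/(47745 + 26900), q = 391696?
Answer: 87559225389706184735/933501603592818 ≈ 93797.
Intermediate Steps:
H = 12367863531/2961615020 (H = 78159*(1/39676) + 164676/74645 = 78159/39676 + 164676*(1/74645) = 78159/39676 + 164676/74645 = 12367863531/2961615020 ≈ 4.1761)
308625/377390 + q/H = 308625/377390 + 391696/(12367863531/2961615020) = 308625*(1/377390) + 391696*(2961615020/12367863531) = 61725/75478 + 1160052756873920/12367863531 = 87559225389706184735/933501603592818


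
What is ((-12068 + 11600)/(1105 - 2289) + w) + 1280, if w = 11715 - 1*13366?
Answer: -109699/296 ≈ -370.60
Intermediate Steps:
w = -1651 (w = 11715 - 13366 = -1651)
((-12068 + 11600)/(1105 - 2289) + w) + 1280 = ((-12068 + 11600)/(1105 - 2289) - 1651) + 1280 = (-468/(-1184) - 1651) + 1280 = (-468*(-1/1184) - 1651) + 1280 = (117/296 - 1651) + 1280 = -488579/296 + 1280 = -109699/296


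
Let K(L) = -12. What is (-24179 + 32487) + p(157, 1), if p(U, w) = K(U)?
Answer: 8296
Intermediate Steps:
p(U, w) = -12
(-24179 + 32487) + p(157, 1) = (-24179 + 32487) - 12 = 8308 - 12 = 8296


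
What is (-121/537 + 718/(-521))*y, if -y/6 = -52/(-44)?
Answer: 11663782/1025849 ≈ 11.370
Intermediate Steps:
y = -78/11 (y = -(-312)/(-44) = -(-312)*(-1)/44 = -6*13/11 = -78/11 ≈ -7.0909)
(-121/537 + 718/(-521))*y = (-121/537 + 718/(-521))*(-78/11) = (-121*1/537 + 718*(-1/521))*(-78/11) = (-121/537 - 718/521)*(-78/11) = -448607/279777*(-78/11) = 11663782/1025849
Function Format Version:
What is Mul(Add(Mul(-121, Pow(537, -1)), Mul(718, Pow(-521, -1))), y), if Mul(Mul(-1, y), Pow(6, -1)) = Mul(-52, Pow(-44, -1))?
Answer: Rational(11663782, 1025849) ≈ 11.370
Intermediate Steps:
y = Rational(-78, 11) (y = Mul(-6, Mul(-52, Pow(-44, -1))) = Mul(-6, Mul(-52, Rational(-1, 44))) = Mul(-6, Rational(13, 11)) = Rational(-78, 11) ≈ -7.0909)
Mul(Add(Mul(-121, Pow(537, -1)), Mul(718, Pow(-521, -1))), y) = Mul(Add(Mul(-121, Pow(537, -1)), Mul(718, Pow(-521, -1))), Rational(-78, 11)) = Mul(Add(Mul(-121, Rational(1, 537)), Mul(718, Rational(-1, 521))), Rational(-78, 11)) = Mul(Add(Rational(-121, 537), Rational(-718, 521)), Rational(-78, 11)) = Mul(Rational(-448607, 279777), Rational(-78, 11)) = Rational(11663782, 1025849)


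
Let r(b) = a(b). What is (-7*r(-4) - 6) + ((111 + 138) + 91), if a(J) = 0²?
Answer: 334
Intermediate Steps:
a(J) = 0
r(b) = 0
(-7*r(-4) - 6) + ((111 + 138) + 91) = (-7*0 - 6) + ((111 + 138) + 91) = (0 - 6) + (249 + 91) = -6 + 340 = 334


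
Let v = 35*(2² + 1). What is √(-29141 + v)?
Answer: I*√28966 ≈ 170.19*I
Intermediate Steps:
v = 175 (v = 35*(4 + 1) = 35*5 = 175)
√(-29141 + v) = √(-29141 + 175) = √(-28966) = I*√28966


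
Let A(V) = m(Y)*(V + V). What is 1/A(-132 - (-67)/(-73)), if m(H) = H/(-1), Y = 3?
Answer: 73/58218 ≈ 0.0012539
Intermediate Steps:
m(H) = -H (m(H) = H*(-1) = -H)
A(V) = -6*V (A(V) = (-1*3)*(V + V) = -6*V)
1/A(-132 - (-67)/(-73)) = 1/(-6*(-132 - (-67)/(-73))) = 1/(-6*(-132 - (-67)*(-1)/73)) = 1/(-6*(-132 - 1*67/73)) = 1/(-6*(-132 - 67/73)) = 1/(-6*(-9703/73)) = 1/(58218/73) = 73/58218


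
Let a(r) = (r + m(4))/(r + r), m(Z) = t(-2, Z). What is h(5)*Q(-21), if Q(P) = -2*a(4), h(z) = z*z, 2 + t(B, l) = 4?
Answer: -75/2 ≈ -37.500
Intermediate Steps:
t(B, l) = 2 (t(B, l) = -2 + 4 = 2)
h(z) = z²
m(Z) = 2
a(r) = (2 + r)/(2*r) (a(r) = (r + 2)/(r + r) = (2 + r)/((2*r)) = (2 + r)*(1/(2*r)) = (2 + r)/(2*r))
Q(P) = -3/2 (Q(P) = -(2 + 4)/4 = -6/4 = -2*¾ = -3/2)
h(5)*Q(-21) = 5²*(-3/2) = 25*(-3/2) = -75/2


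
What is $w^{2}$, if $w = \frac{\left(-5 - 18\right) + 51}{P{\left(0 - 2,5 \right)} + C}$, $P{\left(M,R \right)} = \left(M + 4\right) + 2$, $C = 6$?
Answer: $\frac{196}{25} \approx 7.84$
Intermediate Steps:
$P{\left(M,R \right)} = 6 + M$ ($P{\left(M,R \right)} = \left(4 + M\right) + 2 = 6 + M$)
$w = \frac{14}{5}$ ($w = \frac{\left(-5 - 18\right) + 51}{\left(6 + \left(0 - 2\right)\right) + 6} = \frac{-23 + 51}{\left(6 - 2\right) + 6} = \frac{28}{4 + 6} = \frac{28}{10} = 28 \cdot \frac{1}{10} = \frac{14}{5} \approx 2.8$)
$w^{2} = \left(\frac{14}{5}\right)^{2} = \frac{196}{25}$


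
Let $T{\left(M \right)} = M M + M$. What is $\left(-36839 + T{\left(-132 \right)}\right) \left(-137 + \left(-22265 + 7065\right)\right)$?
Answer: $299792339$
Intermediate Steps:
$T{\left(M \right)} = M + M^{2}$ ($T{\left(M \right)} = M^{2} + M = M + M^{2}$)
$\left(-36839 + T{\left(-132 \right)}\right) \left(-137 + \left(-22265 + 7065\right)\right) = \left(-36839 - 132 \left(1 - 132\right)\right) \left(-137 + \left(-22265 + 7065\right)\right) = \left(-36839 - -17292\right) \left(-137 - 15200\right) = \left(-36839 + 17292\right) \left(-15337\right) = \left(-19547\right) \left(-15337\right) = 299792339$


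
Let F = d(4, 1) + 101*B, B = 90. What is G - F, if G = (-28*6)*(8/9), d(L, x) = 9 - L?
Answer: -27733/3 ≈ -9244.3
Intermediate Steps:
G = -448/3 (G = -1344/9 = -168*8/9 = -448/3 ≈ -149.33)
F = 9095 (F = (9 - 1*4) + 101*90 = (9 - 4) + 9090 = 5 + 9090 = 9095)
G - F = -448/3 - 1*9095 = -448/3 - 9095 = -27733/3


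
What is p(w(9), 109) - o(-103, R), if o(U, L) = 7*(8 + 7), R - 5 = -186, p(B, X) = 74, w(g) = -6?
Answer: -31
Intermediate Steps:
R = -181 (R = 5 - 186 = -181)
o(U, L) = 105 (o(U, L) = 7*15 = 105)
p(w(9), 109) - o(-103, R) = 74 - 1*105 = 74 - 105 = -31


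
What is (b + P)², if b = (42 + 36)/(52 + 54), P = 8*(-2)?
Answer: 654481/2809 ≈ 232.99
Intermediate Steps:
P = -16
b = 39/53 (b = 78/106 = 78*(1/106) = 39/53 ≈ 0.73585)
(b + P)² = (39/53 - 16)² = (-809/53)² = 654481/2809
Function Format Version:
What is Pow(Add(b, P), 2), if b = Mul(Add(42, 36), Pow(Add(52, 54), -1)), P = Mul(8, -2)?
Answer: Rational(654481, 2809) ≈ 232.99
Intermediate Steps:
P = -16
b = Rational(39, 53) (b = Mul(78, Pow(106, -1)) = Mul(78, Rational(1, 106)) = Rational(39, 53) ≈ 0.73585)
Pow(Add(b, P), 2) = Pow(Add(Rational(39, 53), -16), 2) = Pow(Rational(-809, 53), 2) = Rational(654481, 2809)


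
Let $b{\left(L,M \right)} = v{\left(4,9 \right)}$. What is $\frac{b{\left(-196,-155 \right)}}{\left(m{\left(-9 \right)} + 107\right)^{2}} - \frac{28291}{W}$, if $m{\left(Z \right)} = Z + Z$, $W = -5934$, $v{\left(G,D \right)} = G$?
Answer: $\frac{224116747}{47003214} \approx 4.7681$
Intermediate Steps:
$b{\left(L,M \right)} = 4$
$m{\left(Z \right)} = 2 Z$
$\frac{b{\left(-196,-155 \right)}}{\left(m{\left(-9 \right)} + 107\right)^{2}} - \frac{28291}{W} = \frac{4}{\left(2 \left(-9\right) + 107\right)^{2}} - \frac{28291}{-5934} = \frac{4}{\left(-18 + 107\right)^{2}} - - \frac{28291}{5934} = \frac{4}{89^{2}} + \frac{28291}{5934} = \frac{4}{7921} + \frac{28291}{5934} = \frac{224116747}{47003214}$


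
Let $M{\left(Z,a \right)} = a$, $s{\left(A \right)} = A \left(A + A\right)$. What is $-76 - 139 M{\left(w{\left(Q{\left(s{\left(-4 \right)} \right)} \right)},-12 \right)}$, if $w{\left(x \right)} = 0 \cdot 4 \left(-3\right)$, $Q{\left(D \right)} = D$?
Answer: $1592$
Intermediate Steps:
$s{\left(A \right)} = 2 A^{2}$ ($s{\left(A \right)} = A 2 A = 2 A^{2}$)
$w{\left(x \right)} = 0$ ($w{\left(x \right)} = 0 \left(-3\right) = 0$)
$-76 - 139 M{\left(w{\left(Q{\left(s{\left(-4 \right)} \right)} \right)},-12 \right)} = -76 - -1668 = -76 + 1668 = 1592$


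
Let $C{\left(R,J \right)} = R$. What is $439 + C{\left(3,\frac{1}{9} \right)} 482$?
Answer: $1885$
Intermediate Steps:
$439 + C{\left(3,\frac{1}{9} \right)} 482 = 439 + 3 \cdot 482 = 439 + 1446 = 1885$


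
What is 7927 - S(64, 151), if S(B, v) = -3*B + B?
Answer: 8055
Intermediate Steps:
S(B, v) = -2*B
7927 - S(64, 151) = 7927 - (-2)*64 = 7927 - 1*(-128) = 7927 + 128 = 8055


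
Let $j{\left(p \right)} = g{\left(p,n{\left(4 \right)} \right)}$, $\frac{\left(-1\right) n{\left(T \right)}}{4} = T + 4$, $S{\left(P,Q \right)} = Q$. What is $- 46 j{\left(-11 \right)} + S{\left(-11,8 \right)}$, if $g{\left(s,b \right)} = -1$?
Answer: $54$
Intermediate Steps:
$n{\left(T \right)} = -16 - 4 T$ ($n{\left(T \right)} = - 4 \left(T + 4\right) = - 4 \left(4 + T\right) = -16 - 4 T$)
$j{\left(p \right)} = -1$
$- 46 j{\left(-11 \right)} + S{\left(-11,8 \right)} = \left(-46\right) \left(-1\right) + 8 = 46 + 8 = 54$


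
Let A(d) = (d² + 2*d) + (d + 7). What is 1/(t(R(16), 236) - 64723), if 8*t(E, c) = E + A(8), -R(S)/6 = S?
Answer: -8/517785 ≈ -1.5450e-5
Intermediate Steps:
A(d) = 7 + d² + 3*d (A(d) = (d² + 2*d) + (7 + d) = 7 + d² + 3*d)
R(S) = -6*S
t(E, c) = 95/8 + E/8 (t(E, c) = (E + (7 + 8² + 3*8))/8 = (E + (7 + 64 + 24))/8 = (E + 95)/8 = (95 + E)/8 = 95/8 + E/8)
1/(t(R(16), 236) - 64723) = 1/((95/8 + (-6*16)/8) - 64723) = 1/((95/8 + (⅛)*(-96)) - 64723) = 1/((95/8 - 12) - 64723) = 1/(-⅛ - 64723) = 1/(-517785/8) = -8/517785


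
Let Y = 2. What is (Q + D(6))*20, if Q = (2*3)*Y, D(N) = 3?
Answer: 300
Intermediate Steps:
Q = 12 (Q = (2*3)*2 = 6*2 = 12)
(Q + D(6))*20 = (12 + 3)*20 = 15*20 = 300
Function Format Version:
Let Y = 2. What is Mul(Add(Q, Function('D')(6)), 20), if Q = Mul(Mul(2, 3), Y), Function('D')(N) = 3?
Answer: 300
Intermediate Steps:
Q = 12 (Q = Mul(Mul(2, 3), 2) = Mul(6, 2) = 12)
Mul(Add(Q, Function('D')(6)), 20) = Mul(Add(12, 3), 20) = Mul(15, 20) = 300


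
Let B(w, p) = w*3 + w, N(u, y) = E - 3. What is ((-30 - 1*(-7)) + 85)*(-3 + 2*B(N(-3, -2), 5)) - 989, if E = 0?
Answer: -2663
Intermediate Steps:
N(u, y) = -3 (N(u, y) = 0 - 3 = -3)
B(w, p) = 4*w (B(w, p) = 3*w + w = 4*w)
((-30 - 1*(-7)) + 85)*(-3 + 2*B(N(-3, -2), 5)) - 989 = ((-30 - 1*(-7)) + 85)*(-3 + 2*(4*(-3))) - 989 = ((-30 + 7) + 85)*(-3 + 2*(-12)) - 989 = (-23 + 85)*(-3 - 24) - 989 = 62*(-27) - 989 = -1674 - 989 = -2663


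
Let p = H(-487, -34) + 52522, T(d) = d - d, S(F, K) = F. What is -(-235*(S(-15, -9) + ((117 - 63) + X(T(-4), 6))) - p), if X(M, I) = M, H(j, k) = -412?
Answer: 61275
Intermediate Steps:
T(d) = 0
p = 52110 (p = -412 + 52522 = 52110)
-(-235*(S(-15, -9) + ((117 - 63) + X(T(-4), 6))) - p) = -(-235*(-15 + ((117 - 63) + 0)) - 1*52110) = -(-235*(-15 + (54 + 0)) - 52110) = -(-235*(-15 + 54) - 52110) = -(-235*39 - 52110) = -(-1*9165 - 52110) = -(-9165 - 52110) = -1*(-61275) = 61275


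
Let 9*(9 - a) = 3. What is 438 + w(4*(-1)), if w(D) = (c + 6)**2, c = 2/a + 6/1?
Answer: 99303/169 ≈ 587.59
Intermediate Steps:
a = 26/3 (a = 9 - 1/9*3 = 9 - 1/3 = 26/3 ≈ 8.6667)
c = 81/13 (c = 2/(26/3) + 6/1 = 2*(3/26) + 6*1 = 3/13 + 6 = 81/13 ≈ 6.2308)
w(D) = 25281/169 (w(D) = (81/13 + 6)**2 = (159/13)**2 = 25281/169)
438 + w(4*(-1)) = 438 + 25281/169 = 99303/169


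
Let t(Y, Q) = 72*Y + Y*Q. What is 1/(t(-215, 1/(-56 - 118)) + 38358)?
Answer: 174/3980987 ≈ 4.3708e-5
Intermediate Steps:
t(Y, Q) = 72*Y + Q*Y
1/(t(-215, 1/(-56 - 118)) + 38358) = 1/(-215*(72 + 1/(-56 - 118)) + 38358) = 1/(-215*(72 + 1/(-174)) + 38358) = 1/(-215*(72 - 1/174) + 38358) = 1/(-215*12527/174 + 38358) = 1/(-2693305/174 + 38358) = 1/(3980987/174) = 174/3980987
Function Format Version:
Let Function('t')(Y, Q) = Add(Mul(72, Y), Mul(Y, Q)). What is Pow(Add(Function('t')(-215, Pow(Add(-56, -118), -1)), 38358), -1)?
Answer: Rational(174, 3980987) ≈ 4.3708e-5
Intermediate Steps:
Function('t')(Y, Q) = Add(Mul(72, Y), Mul(Q, Y))
Pow(Add(Function('t')(-215, Pow(Add(-56, -118), -1)), 38358), -1) = Pow(Add(Mul(-215, Add(72, Pow(Add(-56, -118), -1))), 38358), -1) = Pow(Add(Mul(-215, Add(72, Pow(-174, -1))), 38358), -1) = Pow(Add(Mul(-215, Add(72, Rational(-1, 174))), 38358), -1) = Pow(Add(Mul(-215, Rational(12527, 174)), 38358), -1) = Pow(Add(Rational(-2693305, 174), 38358), -1) = Pow(Rational(3980987, 174), -1) = Rational(174, 3980987)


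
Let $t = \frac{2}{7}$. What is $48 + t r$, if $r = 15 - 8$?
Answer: $50$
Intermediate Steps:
$t = \frac{2}{7}$ ($t = 2 \cdot \frac{1}{7} = \frac{2}{7} \approx 0.28571$)
$r = 7$ ($r = 15 - 8 = 7$)
$48 + t r = 48 + \frac{2}{7} \cdot 7 = 48 + 2 = 50$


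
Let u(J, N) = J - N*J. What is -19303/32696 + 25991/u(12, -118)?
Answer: 29365609/1667496 ≈ 17.611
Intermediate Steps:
u(J, N) = J - J*N
-19303/32696 + 25991/u(12, -118) = -19303/32696 + 25991/((12*(1 - 1*(-118)))) = -19303*1/32696 + 25991/((12*(1 + 118))) = -19303/32696 + 25991/((12*119)) = -19303/32696 + 25991/1428 = -19303/32696 + 25991*(1/1428) = -19303/32696 + 3713/204 = 29365609/1667496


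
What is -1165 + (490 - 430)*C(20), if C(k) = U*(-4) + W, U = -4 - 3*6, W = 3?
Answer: 4295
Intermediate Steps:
U = -22 (U = -4 - 18 = -22)
C(k) = 91 (C(k) = -22*(-4) + 3 = 88 + 3 = 91)
-1165 + (490 - 430)*C(20) = -1165 + (490 - 430)*91 = -1165 + 60*91 = -1165 + 5460 = 4295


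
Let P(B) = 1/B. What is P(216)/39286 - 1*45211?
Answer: -383650418735/8485776 ≈ -45211.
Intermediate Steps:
P(216)/39286 - 1*45211 = 1/(216*39286) - 1*45211 = (1/216)*(1/39286) - 45211 = 1/8485776 - 45211 = -383650418735/8485776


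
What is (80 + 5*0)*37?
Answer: 2960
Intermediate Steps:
(80 + 5*0)*37 = (80 + 0)*37 = 80*37 = 2960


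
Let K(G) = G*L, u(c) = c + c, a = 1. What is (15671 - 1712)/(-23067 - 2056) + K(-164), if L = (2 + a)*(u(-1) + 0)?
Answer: 24707073/25123 ≈ 983.44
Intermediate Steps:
u(c) = 2*c
L = -6 (L = (2 + 1)*(2*(-1) + 0) = 3*(-2 + 0) = 3*(-2) = -6)
K(G) = -6*G (K(G) = G*(-6) = -6*G)
(15671 - 1712)/(-23067 - 2056) + K(-164) = (15671 - 1712)/(-23067 - 2056) - 6*(-164) = 13959/(-25123) + 984 = 13959*(-1/25123) + 984 = -13959/25123 + 984 = 24707073/25123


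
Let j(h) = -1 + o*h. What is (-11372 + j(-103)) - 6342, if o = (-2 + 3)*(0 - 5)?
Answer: -17200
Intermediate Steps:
o = -5 (o = 1*(-5) = -5)
j(h) = -1 - 5*h
(-11372 + j(-103)) - 6342 = (-11372 + (-1 - 5*(-103))) - 6342 = (-11372 + (-1 + 515)) - 6342 = (-11372 + 514) - 6342 = -10858 - 6342 = -17200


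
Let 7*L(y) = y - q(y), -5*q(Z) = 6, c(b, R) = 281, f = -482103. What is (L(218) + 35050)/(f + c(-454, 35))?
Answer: -613923/8431885 ≈ -0.072810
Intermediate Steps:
q(Z) = -6/5 (q(Z) = -⅕*6 = -6/5)
L(y) = 6/35 + y/7 (L(y) = (y - 1*(-6/5))/7 = (y + 6/5)/7 = (6/5 + y)/7 = 6/35 + y/7)
(L(218) + 35050)/(f + c(-454, 35)) = ((6/35 + (⅐)*218) + 35050)/(-482103 + 281) = ((6/35 + 218/7) + 35050)/(-481822) = (1096/35 + 35050)*(-1/481822) = (1227846/35)*(-1/481822) = -613923/8431885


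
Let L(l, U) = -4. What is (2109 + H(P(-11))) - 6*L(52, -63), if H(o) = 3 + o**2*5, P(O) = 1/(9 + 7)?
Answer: 546821/256 ≈ 2136.0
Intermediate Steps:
P(O) = 1/16
H(o) = 3 + 5*o**2
(2109 + H(P(-11))) - 6*L(52, -63) = (2109 + (3 + 5*(1/16)**2)) - 6*(-4) = (2109 + (3 + 5*(1/256))) + 24 = (2109 + (3 + 5/256)) + 24 = (2109 + 773/256) + 24 = 540677/256 + 24 = 546821/256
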